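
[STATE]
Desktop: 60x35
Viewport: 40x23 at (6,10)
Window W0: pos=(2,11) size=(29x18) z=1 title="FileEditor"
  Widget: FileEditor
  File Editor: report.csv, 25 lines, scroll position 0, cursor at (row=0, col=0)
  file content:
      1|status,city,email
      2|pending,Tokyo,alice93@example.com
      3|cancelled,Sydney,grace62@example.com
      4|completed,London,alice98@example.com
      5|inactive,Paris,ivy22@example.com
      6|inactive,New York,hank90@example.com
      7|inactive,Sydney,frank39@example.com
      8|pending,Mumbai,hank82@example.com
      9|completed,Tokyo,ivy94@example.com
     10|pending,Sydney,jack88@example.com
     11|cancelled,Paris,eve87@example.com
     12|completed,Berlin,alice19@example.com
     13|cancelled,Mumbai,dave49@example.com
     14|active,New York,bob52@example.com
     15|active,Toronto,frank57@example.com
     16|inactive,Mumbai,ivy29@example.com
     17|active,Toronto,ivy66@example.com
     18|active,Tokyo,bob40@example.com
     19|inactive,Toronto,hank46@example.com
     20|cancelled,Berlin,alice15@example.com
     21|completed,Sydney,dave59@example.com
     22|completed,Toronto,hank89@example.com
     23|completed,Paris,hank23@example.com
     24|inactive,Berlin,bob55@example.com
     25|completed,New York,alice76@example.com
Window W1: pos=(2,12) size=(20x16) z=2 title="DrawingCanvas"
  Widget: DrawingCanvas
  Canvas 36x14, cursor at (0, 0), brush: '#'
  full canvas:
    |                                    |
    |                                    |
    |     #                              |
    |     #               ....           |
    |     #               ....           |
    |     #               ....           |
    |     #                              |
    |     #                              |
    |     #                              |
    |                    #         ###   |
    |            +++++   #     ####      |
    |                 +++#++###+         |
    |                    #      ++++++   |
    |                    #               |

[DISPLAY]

                                        
━━━━━━━━━━━━━━━━━━━━━━━━┓               
━━━━━━━━━━━━━━━┓        ┃               
awingCanvas    ┃────────┨               
───────────────┨       ▲┃               
               ┃93@exam█┃               
               ┃ace62@e░┃               
  #            ┃ice98@e░┃               
  #            ┃2@examp░┃               
  #            ┃ank90@e░┃               
  #            ┃nk39@ex░┃               
  #            ┃82@exam░┃               
  #            ┃94@exam░┃               
  #            ┃88@exam░┃               
               ┃87@exam░┃               
         +++++ ┃ice19@e░┃               
              +┃ve49@ex░┃               
━━━━━━━━━━━━━━━┛52@exam▼┃               
━━━━━━━━━━━━━━━━━━━━━━━━┛               
                                        
                                        
                                        
                                        


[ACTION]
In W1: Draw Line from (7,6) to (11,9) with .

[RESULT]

                                        
━━━━━━━━━━━━━━━━━━━━━━━━┓               
━━━━━━━━━━━━━━━┓        ┃               
awingCanvas    ┃────────┨               
───────────────┨       ▲┃               
               ┃93@exam█┃               
               ┃ace62@e░┃               
  #            ┃ice98@e░┃               
  #            ┃2@examp░┃               
  #            ┃ank90@e░┃               
  #            ┃nk39@ex░┃               
  #            ┃82@exam░┃               
  #.           ┃94@exam░┃               
  # .          ┃88@exam░┃               
    .          ┃87@exam░┃               
     .   +++++ ┃ice19@e░┃               
      .       +┃ve49@ex░┃               
━━━━━━━━━━━━━━━┛52@exam▼┃               
━━━━━━━━━━━━━━━━━━━━━━━━┛               
                                        
                                        
                                        
                                        


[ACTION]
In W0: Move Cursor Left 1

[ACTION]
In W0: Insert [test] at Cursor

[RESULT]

                                        
━━━━━━━━━━━━━━━━━━━━━━━━┓               
━━━━━━━━━━━━━━━┓        ┃               
awingCanvas    ┃────────┨               
───────────────┨il     ▲┃               
               ┃93@exam█┃               
               ┃ace62@e░┃               
  #            ┃ice98@e░┃               
  #            ┃2@examp░┃               
  #            ┃ank90@e░┃               
  #            ┃nk39@ex░┃               
  #            ┃82@exam░┃               
  #.           ┃94@exam░┃               
  # .          ┃88@exam░┃               
    .          ┃87@exam░┃               
     .   +++++ ┃ice19@e░┃               
      .       +┃ve49@ex░┃               
━━━━━━━━━━━━━━━┛52@exam▼┃               
━━━━━━━━━━━━━━━━━━━━━━━━┛               
                                        
                                        
                                        
                                        


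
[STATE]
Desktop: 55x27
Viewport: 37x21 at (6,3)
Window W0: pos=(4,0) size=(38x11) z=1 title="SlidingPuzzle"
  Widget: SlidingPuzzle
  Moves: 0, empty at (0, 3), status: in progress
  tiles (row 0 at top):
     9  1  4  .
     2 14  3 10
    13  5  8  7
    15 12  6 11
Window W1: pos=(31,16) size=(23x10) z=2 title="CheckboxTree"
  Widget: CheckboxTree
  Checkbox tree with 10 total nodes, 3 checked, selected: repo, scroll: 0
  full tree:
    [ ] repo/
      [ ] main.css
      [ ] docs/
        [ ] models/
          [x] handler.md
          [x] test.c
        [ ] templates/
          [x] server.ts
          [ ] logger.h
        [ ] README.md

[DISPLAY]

────┬────┬────┬────┐               ┃ 
  9 │  1 │  4 │    │               ┃ 
────┼────┼────┼────┤               ┃ 
  2 │ 14 │  3 │ 10 │               ┃ 
────┼────┼────┼────┤               ┃ 
 13 │  5 │  8 │  7 │               ┃ 
────┼────┼────┼────┤               ┃ 
━━━━━━━━━━━━━━━━━━━━━━━━━━━━━━━━━━━┛ 
                                     
                                     
                                     
                                     
                                     
                         ┏━━━━━━━━━━━
                         ┃ CheckboxTr
                         ┠───────────
                         ┃>[-] repo/ 
                         ┃   [ ] main
                         ┃   [-] docs
                         ┃     [x] mo
                         ┃       [x] 


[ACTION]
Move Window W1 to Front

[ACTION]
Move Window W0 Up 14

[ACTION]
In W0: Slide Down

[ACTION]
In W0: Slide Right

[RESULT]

────┬────┬────┬────┐               ┃ 
  9 │  1 │    │  4 │               ┃ 
────┼────┼────┼────┤               ┃ 
  2 │ 14 │  3 │ 10 │               ┃ 
────┼────┼────┼────┤               ┃ 
 13 │  5 │  8 │  7 │               ┃ 
────┼────┼────┼────┤               ┃ 
━━━━━━━━━━━━━━━━━━━━━━━━━━━━━━━━━━━┛ 
                                     
                                     
                                     
                                     
                                     
                         ┏━━━━━━━━━━━
                         ┃ CheckboxTr
                         ┠───────────
                         ┃>[-] repo/ 
                         ┃   [ ] main
                         ┃   [-] docs
                         ┃     [x] mo
                         ┃       [x] 


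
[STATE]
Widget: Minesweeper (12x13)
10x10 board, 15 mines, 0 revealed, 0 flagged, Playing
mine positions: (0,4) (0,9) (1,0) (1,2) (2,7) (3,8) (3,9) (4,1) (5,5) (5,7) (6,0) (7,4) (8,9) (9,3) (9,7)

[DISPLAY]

■■■■■■■■■■  
■■■■■■■■■■  
■■■■■■■■■■  
■■■■■■■■■■  
■■■■■■■■■■  
■■■■■■■■■■  
■■■■■■■■■■  
■■■■■■■■■■  
■■■■■■■■■■  
■■■■■■■■■■  
            
            
            


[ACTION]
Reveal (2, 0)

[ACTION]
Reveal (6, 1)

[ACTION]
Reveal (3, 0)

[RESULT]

■■■■■■■■■■  
■■■■■■■■■■  
1■■■■■■■■■  
1■■■■■■■■■  
■■■■■■■■■■  
■■■■■■■■■■  
■1■■■■■■■■  
■■■■■■■■■■  
■■■■■■■■■■  
■■■■■■■■■■  
            
            
            


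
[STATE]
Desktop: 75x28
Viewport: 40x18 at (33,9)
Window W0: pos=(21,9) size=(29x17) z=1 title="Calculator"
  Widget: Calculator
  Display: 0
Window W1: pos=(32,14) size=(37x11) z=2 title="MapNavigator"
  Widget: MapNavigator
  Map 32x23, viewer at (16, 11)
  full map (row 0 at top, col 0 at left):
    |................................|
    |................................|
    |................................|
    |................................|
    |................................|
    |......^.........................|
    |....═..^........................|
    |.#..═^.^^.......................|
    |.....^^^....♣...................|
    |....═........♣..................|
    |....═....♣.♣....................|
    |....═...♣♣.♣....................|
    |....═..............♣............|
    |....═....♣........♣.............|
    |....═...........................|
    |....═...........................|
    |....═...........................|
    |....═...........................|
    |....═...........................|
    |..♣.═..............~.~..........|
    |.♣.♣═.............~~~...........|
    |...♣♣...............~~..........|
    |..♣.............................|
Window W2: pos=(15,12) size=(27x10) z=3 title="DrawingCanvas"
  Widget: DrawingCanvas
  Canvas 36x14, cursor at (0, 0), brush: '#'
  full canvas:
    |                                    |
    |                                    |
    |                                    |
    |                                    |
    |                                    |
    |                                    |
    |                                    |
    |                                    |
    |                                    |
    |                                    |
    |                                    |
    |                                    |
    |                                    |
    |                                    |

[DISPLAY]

━━━━━━━━━━━━━━━━┓                       
                ┃                       
────────────────┨                       
━━━━━━━━┓      0┃                       
        ┃       ┃                       
────────┨━━━━━━━━━━━━━━━━━━━━━━━━━━┓    
        ┃ator                      ┃    
        ┃──────────────────────────┨    
        ┃....♣...................  ┃    
        ┃.....♣..................  ┃    
        ┃.♣.♣....................  ┃    
        ┃♣♣.♣....@...............  ┃    
━━━━━━━━┛...........♣............  ┃    
 ....═....♣........♣.............  ┃    
 ....═...........................  ┃    
━━━━━━━━━━━━━━━━━━━━━━━━━━━━━━━━━━━┛    
━━━━━━━━━━━━━━━━┛                       
                                        


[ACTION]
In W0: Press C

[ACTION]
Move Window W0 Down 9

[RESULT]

                                        
                                        
━━━━━━━━━━━━━━━━┓                       
━━━━━━━━┓       ┃                       
        ┃───────┨                       
────────┨━━━━━━━━━━━━━━━━━━━━━━━━━━┓    
        ┃ator                      ┃    
        ┃──────────────────────────┨    
        ┃....♣...................  ┃    
        ┃.....♣..................  ┃    
        ┃.♣.♣....................  ┃    
        ┃♣♣.♣....@...............  ┃    
━━━━━━━━┛...........♣............  ┃    
 ....═....♣........♣.............  ┃    
 ....═...........................  ┃    
━━━━━━━━━━━━━━━━━━━━━━━━━━━━━━━━━━━┛    
─┴───┘          ┃                       
                ┃                       


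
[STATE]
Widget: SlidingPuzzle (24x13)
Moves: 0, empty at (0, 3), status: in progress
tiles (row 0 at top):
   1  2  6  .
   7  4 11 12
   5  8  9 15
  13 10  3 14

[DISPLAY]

┌────┬────┬────┬────┐   
│  1 │  2 │  6 │    │   
├────┼────┼────┼────┤   
│  7 │  4 │ 11 │ 12 │   
├────┼────┼────┼────┤   
│  5 │  8 │  9 │ 15 │   
├────┼────┼────┼────┤   
│ 13 │ 10 │  3 │ 14 │   
└────┴────┴────┴────┘   
Moves: 0                
                        
                        
                        


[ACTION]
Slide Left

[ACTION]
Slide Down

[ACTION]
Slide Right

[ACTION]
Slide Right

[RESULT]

┌────┬────┬────┬────┐   
│  1 │    │  2 │  6 │   
├────┼────┼────┼────┤   
│  7 │  4 │ 11 │ 12 │   
├────┼────┼────┼────┤   
│  5 │  8 │  9 │ 15 │   
├────┼────┼────┼────┤   
│ 13 │ 10 │  3 │ 14 │   
└────┴────┴────┴────┘   
Moves: 2                
                        
                        
                        


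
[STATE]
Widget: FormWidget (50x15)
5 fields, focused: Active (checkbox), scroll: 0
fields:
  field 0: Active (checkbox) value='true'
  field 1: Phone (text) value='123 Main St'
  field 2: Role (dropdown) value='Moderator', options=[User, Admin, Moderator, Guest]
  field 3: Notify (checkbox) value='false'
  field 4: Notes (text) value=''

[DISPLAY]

> Active:     [x]                                 
  Phone:      [123 Main St                       ]
  Role:       [Moderator                        ▼]
  Notify:     [ ]                                 
  Notes:      [                                  ]
                                                  
                                                  
                                                  
                                                  
                                                  
                                                  
                                                  
                                                  
                                                  
                                                  


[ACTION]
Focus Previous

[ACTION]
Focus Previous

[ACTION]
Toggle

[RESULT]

  Active:     [x]                                 
  Phone:      [123 Main St                       ]
  Role:       [Moderator                        ▼]
> Notify:     [x]                                 
  Notes:      [                                  ]
                                                  
                                                  
                                                  
                                                  
                                                  
                                                  
                                                  
                                                  
                                                  
                                                  


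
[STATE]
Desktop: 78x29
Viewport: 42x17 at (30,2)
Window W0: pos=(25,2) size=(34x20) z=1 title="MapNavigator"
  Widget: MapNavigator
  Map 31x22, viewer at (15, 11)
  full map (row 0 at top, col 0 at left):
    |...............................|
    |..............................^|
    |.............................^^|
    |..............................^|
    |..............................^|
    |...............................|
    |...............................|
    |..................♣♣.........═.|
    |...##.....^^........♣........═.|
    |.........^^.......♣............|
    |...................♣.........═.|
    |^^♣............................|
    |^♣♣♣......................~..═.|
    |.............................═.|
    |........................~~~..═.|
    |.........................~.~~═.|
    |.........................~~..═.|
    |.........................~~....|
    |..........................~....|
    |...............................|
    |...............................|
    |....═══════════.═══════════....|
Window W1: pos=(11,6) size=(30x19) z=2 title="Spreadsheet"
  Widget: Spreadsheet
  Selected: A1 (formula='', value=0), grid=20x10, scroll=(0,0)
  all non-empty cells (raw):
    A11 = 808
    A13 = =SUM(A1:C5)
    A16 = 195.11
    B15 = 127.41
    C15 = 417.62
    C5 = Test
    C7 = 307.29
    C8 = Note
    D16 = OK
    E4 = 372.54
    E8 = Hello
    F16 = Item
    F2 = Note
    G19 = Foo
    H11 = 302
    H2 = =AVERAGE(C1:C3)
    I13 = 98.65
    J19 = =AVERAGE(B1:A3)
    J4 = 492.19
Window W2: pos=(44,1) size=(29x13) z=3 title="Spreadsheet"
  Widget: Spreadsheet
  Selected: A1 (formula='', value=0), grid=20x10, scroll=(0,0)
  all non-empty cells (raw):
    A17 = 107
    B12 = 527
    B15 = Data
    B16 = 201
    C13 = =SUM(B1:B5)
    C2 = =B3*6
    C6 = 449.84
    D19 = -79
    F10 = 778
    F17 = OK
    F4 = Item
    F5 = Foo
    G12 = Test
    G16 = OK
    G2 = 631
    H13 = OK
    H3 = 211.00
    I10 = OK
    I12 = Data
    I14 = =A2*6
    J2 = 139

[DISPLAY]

━━━━━━━━━━━━━━┃ Spreadsheet               
Navigator     ┠───────────────────────────
──────────────┃A1:                        
..............┃       A       B       C   
━━━━━━━━━━┓...┃---------------------------
          ┃...┃  1      [0]       0       
──────────┨...┃  2        0       0       
          ┃...┃  3        0       0       
     C    ┃...┃  4        0       0       
----------┃...┃  5        0       0       
 0       0┃...┃  6        0       0  449.8
 0       0┃.@.┗━━━━━━━━━━━━━━━━━━━━━━━━━━━
 0       0┃............~..═.┃             
 0       0┃...............═.┃             
 0Test    ┃..........~~~..═.┃             
 0       0┃...........~.~~═.┃             
 0  307.29┃...........~~..═.┃             


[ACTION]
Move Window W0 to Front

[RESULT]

━━━━━━━━━━━━━━━━━━━━━━━━━━━━┓             
Navigator                   ┃─────────────
────────────────────────────┨             
...........................^┃ B       C   
...........................^┃-------------
............................┃     0       
............................┃     0       
...............♣♣.........═.┃     0       
##.....^^........♣........═.┃     0       
......^^.......♣............┃     0       
................♣.........═.┃     0  449.8
............@...............┃━━━━━━━━━━━━━
♣......................~..═.┃             
..........................═.┃             
.....................~~~..═.┃             
......................~.~~═.┃             
......................~~..═.┃             


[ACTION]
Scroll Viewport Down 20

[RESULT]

................♣.........═.┃     0  449.8
............@...............┃━━━━━━━━━━━━━
♣......................~..═.┃             
..........................═.┃             
.....................~~~..═.┃             
......................~.~~═.┃             
......................~~..═.┃             
......................~~....┃             
.......................~....┃             
━━━━━━━━━━━━━━━━━━━━━━━━━━━━┛             
 0       0┃                               
 0       0┃                               
━━━━━━━━━━┛                               
                                          
                                          
                                          
                                          


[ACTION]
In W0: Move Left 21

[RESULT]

            ................┃     0  449.8
            @^♣.............┃━━━━━━━━━━━━━
            ^♣♣♣............┃             
            ................┃             
            ................┃             
            ................┃             
            ................┃             
            ................┃             
            ................┃             
━━━━━━━━━━━━━━━━━━━━━━━━━━━━┛             
 0       0┃                               
 0       0┃                               
━━━━━━━━━━┛                               
                                          
                                          
                                          
                                          


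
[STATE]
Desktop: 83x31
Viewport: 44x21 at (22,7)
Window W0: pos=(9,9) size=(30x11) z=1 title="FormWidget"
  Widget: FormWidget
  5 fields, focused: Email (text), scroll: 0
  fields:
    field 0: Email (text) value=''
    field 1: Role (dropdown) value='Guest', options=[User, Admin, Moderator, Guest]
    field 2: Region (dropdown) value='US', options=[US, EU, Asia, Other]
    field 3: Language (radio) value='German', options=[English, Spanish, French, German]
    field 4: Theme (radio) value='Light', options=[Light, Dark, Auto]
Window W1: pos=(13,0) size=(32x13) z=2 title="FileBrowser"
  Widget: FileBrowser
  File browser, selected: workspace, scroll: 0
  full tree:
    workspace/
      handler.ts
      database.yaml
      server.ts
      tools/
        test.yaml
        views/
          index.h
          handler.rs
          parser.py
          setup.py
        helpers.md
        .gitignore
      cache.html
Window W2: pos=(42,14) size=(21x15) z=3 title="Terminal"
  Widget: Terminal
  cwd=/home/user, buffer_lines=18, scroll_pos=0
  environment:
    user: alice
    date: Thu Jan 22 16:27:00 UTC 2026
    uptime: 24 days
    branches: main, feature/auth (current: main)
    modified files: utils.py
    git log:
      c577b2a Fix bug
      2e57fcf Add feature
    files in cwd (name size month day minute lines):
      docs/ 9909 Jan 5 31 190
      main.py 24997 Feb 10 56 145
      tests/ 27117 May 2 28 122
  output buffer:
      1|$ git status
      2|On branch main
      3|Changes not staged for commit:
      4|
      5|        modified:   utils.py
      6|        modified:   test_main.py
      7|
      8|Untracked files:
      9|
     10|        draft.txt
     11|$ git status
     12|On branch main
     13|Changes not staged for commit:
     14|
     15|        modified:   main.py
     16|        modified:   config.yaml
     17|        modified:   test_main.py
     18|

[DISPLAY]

tools/                ┃                     
e.html                ┃                     
                      ┃                     
                      ┃                     
                      ┃                     
━━━━━━━━━━━━━━━━━━━━━━┛                     
  [Guest      ▼]┃                           
  [US         ▼]┃   ┏━━━━━━━━━━━━━━━━━━━┓   
  ( ) English  (┃   ┃ Terminal          ┃   
  (●) Light  ( )┃   ┠───────────────────┨   
                ┃   ┃$ git status       ┃   
                ┃   ┃On branch main     ┃   
━━━━━━━━━━━━━━━━┛   ┃Changes not staged ┃   
                    ┃                   ┃   
                    ┃        modified:  ┃   
                    ┃        modified:  ┃   
                    ┃                   ┃   
                    ┃Untracked files:   ┃   
                    ┃                   ┃   
                    ┃        draft.txt  ┃   
                    ┃$ git status       ┃   


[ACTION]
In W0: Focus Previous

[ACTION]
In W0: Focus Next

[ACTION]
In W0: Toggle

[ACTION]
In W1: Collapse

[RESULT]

                      ┃                     
                      ┃                     
                      ┃                     
                      ┃                     
                      ┃                     
━━━━━━━━━━━━━━━━━━━━━━┛                     
  [Guest      ▼]┃                           
  [US         ▼]┃   ┏━━━━━━━━━━━━━━━━━━━┓   
  ( ) English  (┃   ┃ Terminal          ┃   
  (●) Light  ( )┃   ┠───────────────────┨   
                ┃   ┃$ git status       ┃   
                ┃   ┃On branch main     ┃   
━━━━━━━━━━━━━━━━┛   ┃Changes not staged ┃   
                    ┃                   ┃   
                    ┃        modified:  ┃   
                    ┃        modified:  ┃   
                    ┃                   ┃   
                    ┃Untracked files:   ┃   
                    ┃                   ┃   
                    ┃        draft.txt  ┃   
                    ┃$ git status       ┃   


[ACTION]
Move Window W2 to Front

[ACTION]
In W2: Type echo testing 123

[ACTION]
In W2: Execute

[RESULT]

                      ┃                     
                      ┃                     
                      ┃                     
                      ┃                     
                      ┃                     
━━━━━━━━━━━━━━━━━━━━━━┛                     
  [Guest      ▼]┃                           
  [US         ▼]┃   ┏━━━━━━━━━━━━━━━━━━━┓   
  ( ) English  (┃   ┃ Terminal          ┃   
  (●) Light  ( )┃   ┠───────────────────┨   
                ┃   ┃$ git status       ┃   
                ┃   ┃On branch main     ┃   
━━━━━━━━━━━━━━━━┛   ┃Changes not staged ┃   
                    ┃                   ┃   
                    ┃        modified:  ┃   
                    ┃        modified:  ┃   
                    ┃        modified:  ┃   
                    ┃                   ┃   
                    ┃$ echo testing 123 ┃   
                    ┃testing 123        ┃   
                    ┃$ █                ┃   


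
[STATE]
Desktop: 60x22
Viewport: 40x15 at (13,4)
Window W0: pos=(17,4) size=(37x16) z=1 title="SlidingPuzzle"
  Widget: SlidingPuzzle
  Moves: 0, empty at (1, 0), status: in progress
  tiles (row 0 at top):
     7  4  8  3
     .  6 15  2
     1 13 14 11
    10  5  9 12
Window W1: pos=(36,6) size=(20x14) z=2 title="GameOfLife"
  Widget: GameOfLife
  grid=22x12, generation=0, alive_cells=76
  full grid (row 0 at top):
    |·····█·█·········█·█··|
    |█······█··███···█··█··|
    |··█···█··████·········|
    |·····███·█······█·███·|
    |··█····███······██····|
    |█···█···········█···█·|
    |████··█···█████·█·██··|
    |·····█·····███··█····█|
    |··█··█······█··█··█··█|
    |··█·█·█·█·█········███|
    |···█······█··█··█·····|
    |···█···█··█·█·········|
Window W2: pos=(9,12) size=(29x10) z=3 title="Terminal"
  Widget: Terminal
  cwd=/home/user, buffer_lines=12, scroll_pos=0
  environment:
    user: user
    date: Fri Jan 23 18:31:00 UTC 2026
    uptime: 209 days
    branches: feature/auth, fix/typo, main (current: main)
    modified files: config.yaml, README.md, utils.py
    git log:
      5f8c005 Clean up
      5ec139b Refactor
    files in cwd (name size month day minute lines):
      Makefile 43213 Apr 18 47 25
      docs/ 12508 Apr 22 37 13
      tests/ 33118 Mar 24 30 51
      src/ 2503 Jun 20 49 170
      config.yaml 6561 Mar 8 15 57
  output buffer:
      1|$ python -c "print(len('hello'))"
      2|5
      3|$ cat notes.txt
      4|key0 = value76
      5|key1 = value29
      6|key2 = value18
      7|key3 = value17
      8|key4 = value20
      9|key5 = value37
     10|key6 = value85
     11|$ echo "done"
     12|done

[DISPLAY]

    ┏━━━━━━━━━━━━━━━━━━━━━━━━━━━━━━━━━━━
    ┃ SlidingPuzzle                     
    ┠──────────────────┏━━━━━━━━━━━━━━━━
    ┃┌────┬────┬────┬──┃ GameOfLife     
    ┃│  7 │  4 │  8 │  ┠────────────────
    ┃├────┼────┼────┼──┃Gen: 0          
    ┃│    │  6 │ 15 │  ┃·····█··███···█·
    ┃├────┼────┼────┼──┃█···█··████·····
━━━━━━━━━━━━━━━━━━━━━━━━┓··███·█······█·
rminal                  ┃····███······██
────────────────────────┨·█···········█·
ython -c "print(len('hel┃█··█···█████·█·
                        ┃··█·····███··█·
at notes.txt            ┃··█······█··█··
0 = value76             ┃·█·█·█·█·······


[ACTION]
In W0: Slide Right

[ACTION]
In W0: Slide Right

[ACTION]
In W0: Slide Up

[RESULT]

    ┏━━━━━━━━━━━━━━━━━━━━━━━━━━━━━━━━━━━
    ┃ SlidingPuzzle                     
    ┠──────────────────┏━━━━━━━━━━━━━━━━
    ┃┌────┬────┬────┬──┃ GameOfLife     
    ┃│  7 │  4 │  8 │  ┠────────────────
    ┃├────┼────┼────┼──┃Gen: 0          
    ┃│  1 │  6 │ 15 │  ┃·····█··███···█·
    ┃├────┼────┼────┼──┃█···█··████·····
━━━━━━━━━━━━━━━━━━━━━━━━┓··███·█······█·
rminal                  ┃····███······██
────────────────────────┨·█···········█·
ython -c "print(len('hel┃█··█···█████·█·
                        ┃··█·····███··█·
at notes.txt            ┃··█······█··█··
0 = value76             ┃·█·█·█·█·······


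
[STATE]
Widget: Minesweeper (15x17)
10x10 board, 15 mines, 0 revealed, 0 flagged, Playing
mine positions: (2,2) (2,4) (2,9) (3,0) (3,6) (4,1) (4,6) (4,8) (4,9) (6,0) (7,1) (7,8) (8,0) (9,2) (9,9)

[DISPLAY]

■■■■■■■■■■     
■■■■■■■■■■     
■■■■■■■■■■     
■■■■■■■■■■     
■■■■■■■■■■     
■■■■■■■■■■     
■■■■■■■■■■     
■■■■■■■■■■     
■■■■■■■■■■     
■■■■■■■■■■     
               
               
               
               
               
               
               


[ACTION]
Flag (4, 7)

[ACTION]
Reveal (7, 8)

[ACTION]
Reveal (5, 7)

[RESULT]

■■■■■■■■■■     
■■■■■■■■■■     
■■✹■✹■■■■✹     
✹■■■■■✹■■■     
■✹■■■■✹⚑✹✹     
■■■■■■■■■■     
✹■■■■■■■■■     
■✹■■■■■■✹■     
✹■■■■■■■■■     
■■✹■■■■■■✹     
               
               
               
               
               
               
               


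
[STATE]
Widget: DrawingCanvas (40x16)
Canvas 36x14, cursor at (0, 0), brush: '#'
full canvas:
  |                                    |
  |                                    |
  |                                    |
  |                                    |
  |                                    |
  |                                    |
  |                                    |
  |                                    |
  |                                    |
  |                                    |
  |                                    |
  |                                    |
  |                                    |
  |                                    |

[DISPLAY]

+                                       
                                        
                                        
                                        
                                        
                                        
                                        
                                        
                                        
                                        
                                        
                                        
                                        
                                        
                                        
                                        


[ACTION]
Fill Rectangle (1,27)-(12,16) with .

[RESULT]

+                                       
                ............            
                ............            
                ............            
                ............            
                ............            
                ............            
                ............            
                ............            
                ............            
                ............            
                ............            
                ............            
                                        
                                        
                                        


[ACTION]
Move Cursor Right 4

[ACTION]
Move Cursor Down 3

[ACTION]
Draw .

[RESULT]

                                        
                ............            
                ............            
    .           ............            
                ............            
                ............            
                ............            
                ............            
                ............            
                ............            
                ............            
                ............            
                ............            
                                        
                                        
                                        


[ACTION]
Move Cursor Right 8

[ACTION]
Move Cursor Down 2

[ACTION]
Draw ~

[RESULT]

                                        
                ............            
                ............            
    .           ............            
                ............            
            ~   ............            
                ............            
                ............            
                ............            
                ............            
                ............            
                ............            
                ............            
                                        
                                        
                                        


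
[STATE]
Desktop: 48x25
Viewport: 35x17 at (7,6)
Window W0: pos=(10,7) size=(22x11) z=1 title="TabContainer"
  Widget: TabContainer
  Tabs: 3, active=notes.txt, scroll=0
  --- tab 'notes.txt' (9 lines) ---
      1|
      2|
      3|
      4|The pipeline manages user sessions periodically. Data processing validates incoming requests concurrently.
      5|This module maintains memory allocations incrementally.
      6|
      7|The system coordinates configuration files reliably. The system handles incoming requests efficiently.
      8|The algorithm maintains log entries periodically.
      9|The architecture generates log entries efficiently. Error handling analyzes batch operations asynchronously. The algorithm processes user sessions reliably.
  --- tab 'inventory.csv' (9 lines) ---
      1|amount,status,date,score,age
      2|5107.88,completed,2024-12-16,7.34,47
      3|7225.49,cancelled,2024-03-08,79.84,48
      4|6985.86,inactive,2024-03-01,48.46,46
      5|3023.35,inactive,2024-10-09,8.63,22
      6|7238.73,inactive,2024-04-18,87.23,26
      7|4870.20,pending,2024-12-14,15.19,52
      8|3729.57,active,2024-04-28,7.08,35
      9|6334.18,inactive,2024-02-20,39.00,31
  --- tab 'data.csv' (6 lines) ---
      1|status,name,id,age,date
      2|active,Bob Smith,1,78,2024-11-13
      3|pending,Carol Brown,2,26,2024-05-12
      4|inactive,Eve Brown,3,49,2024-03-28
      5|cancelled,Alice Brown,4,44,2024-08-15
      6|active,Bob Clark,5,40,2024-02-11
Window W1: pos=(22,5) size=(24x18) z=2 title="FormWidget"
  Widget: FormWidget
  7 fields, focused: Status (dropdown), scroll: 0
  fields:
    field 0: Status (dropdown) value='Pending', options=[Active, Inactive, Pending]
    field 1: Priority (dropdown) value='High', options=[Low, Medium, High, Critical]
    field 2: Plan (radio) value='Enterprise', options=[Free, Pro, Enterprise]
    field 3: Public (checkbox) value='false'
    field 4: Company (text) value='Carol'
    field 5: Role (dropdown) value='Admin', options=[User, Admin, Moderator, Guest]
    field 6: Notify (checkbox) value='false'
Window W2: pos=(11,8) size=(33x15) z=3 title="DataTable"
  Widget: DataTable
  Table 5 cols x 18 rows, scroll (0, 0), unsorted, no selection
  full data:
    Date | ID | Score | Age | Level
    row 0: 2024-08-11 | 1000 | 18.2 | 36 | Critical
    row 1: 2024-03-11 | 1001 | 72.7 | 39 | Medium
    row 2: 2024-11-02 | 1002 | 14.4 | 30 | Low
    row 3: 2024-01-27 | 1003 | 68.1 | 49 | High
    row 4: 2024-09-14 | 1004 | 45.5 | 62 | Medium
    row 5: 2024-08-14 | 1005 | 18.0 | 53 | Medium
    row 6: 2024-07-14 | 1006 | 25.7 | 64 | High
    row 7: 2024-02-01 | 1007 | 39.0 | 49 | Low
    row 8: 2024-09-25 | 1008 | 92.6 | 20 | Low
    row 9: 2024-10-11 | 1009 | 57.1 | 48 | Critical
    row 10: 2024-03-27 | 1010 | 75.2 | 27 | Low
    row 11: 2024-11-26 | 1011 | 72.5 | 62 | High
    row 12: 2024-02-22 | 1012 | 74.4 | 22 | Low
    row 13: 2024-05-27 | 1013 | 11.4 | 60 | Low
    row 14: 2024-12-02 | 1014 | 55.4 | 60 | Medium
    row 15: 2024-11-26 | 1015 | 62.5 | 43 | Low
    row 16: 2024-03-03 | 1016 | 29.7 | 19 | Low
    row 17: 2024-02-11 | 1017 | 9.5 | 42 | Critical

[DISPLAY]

               ┃ FormWidget        
   ┏━━━━━━━━━━━┠───────────────────
   ┃┏━━━━━━━━━━━━━━━━━━━━━━━━━━━━━━
   ┠┃ DataTable                    
   ┃┠──────────────────────────────
   ┃┃Date      │ID  │Score│Age│Leve
   ┃┃──────────┼────┼─────┼───┼────
   ┃┃2024-08-11│1000│18.2 │36 │Crit
   ┃┃2024-03-11│1001│72.7 │39 │Medi
   ┃┃2024-11-02│1002│14.4 │30 │Low 
   ┃┃2024-01-27│1003│68.1 │49 │High
   ┗┃2024-09-14│1004│45.5 │62 │Medi
    ┃2024-08-14│1005│18.0 │53 │Medi
    ┃2024-07-14│1006│25.7 │64 │High
    ┃2024-02-01│1007│39.0 │49 │Low 
    ┃2024-09-25│1008│92.6 │20 │Low 
    ┗━━━━━━━━━━━━━━━━━━━━━━━━━━━━━━


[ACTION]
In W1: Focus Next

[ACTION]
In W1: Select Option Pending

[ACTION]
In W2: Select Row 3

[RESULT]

               ┃ FormWidget        
   ┏━━━━━━━━━━━┠───────────────────
   ┃┏━━━━━━━━━━━━━━━━━━━━━━━━━━━━━━
   ┠┃ DataTable                    
   ┃┠──────────────────────────────
   ┃┃Date      │ID  │Score│Age│Leve
   ┃┃──────────┼────┼─────┼───┼────
   ┃┃2024-08-11│1000│18.2 │36 │Crit
   ┃┃2024-03-11│1001│72.7 │39 │Medi
   ┃┃2024-11-02│1002│14.4 │30 │Low 
   ┃┃>024-01-27│1003│68.1 │49 │High
   ┗┃2024-09-14│1004│45.5 │62 │Medi
    ┃2024-08-14│1005│18.0 │53 │Medi
    ┃2024-07-14│1006│25.7 │64 │High
    ┃2024-02-01│1007│39.0 │49 │Low 
    ┃2024-09-25│1008│92.6 │20 │Low 
    ┗━━━━━━━━━━━━━━━━━━━━━━━━━━━━━━


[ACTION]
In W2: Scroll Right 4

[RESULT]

               ┃ FormWidget        
   ┏━━━━━━━━━━━┠───────────────────
   ┃┏━━━━━━━━━━━━━━━━━━━━━━━━━━━━━━
   ┠┃ DataTable                    
   ┃┠──────────────────────────────
   ┃┃e      │ID  │Score│Age│Level  
   ┃┃───────┼────┼─────┼───┼───────
   ┃┃4-08-11│1000│18.2 │36 │Critica
   ┃┃4-03-11│1001│72.7 │39 │Medium 
   ┃┃4-11-02│1002│14.4 │30 │Low    
   ┃┃4-01-27│1003│68.1 │49 │High   
   ┗┃4-09-14│1004│45.5 │62 │Medium 
    ┃4-08-14│1005│18.0 │53 │Medium 
    ┃4-07-14│1006│25.7 │64 │High   
    ┃4-02-01│1007│39.0 │49 │Low    
    ┃4-09-25│1008│92.6 │20 │Low    
    ┗━━━━━━━━━━━━━━━━━━━━━━━━━━━━━━


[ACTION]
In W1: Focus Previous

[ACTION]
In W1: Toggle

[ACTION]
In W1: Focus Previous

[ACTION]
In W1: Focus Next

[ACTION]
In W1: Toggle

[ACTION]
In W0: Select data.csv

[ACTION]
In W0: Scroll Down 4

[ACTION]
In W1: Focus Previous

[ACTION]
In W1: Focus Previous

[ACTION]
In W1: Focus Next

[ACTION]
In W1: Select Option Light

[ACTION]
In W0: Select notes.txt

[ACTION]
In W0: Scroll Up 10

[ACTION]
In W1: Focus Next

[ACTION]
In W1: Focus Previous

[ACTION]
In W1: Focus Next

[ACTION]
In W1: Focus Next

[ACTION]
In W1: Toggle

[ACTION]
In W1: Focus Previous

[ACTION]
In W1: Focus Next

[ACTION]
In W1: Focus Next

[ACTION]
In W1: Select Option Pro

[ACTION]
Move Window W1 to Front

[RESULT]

               ┃ FormWidget        
   ┏━━━━━━━━━━━┠───────────────────
   ┃┏━━━━━━━━━━┃  Status:     [Pend
   ┠┃ DataTable┃  Priority:   [High
   ┃┠──────────┃> Plan:       ( ) F
   ┃┃e      │ID┃  Public:     [ ]  
   ┃┃───────┼──┃  Company:    [Caro
   ┃┃4-08-11│10┃  Role:       [Admi
   ┃┃4-03-11│10┃  Notify:     [ ]  
   ┃┃4-11-02│10┃                   
   ┃┃4-01-27│10┃                   
   ┗┃4-09-14│10┃                   
    ┃4-08-14│10┃                   
    ┃4-07-14│10┃                   
    ┃4-02-01│10┃                   
    ┃4-09-25│10┃                   
    ┗━━━━━━━━━━┗━━━━━━━━━━━━━━━━━━━
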